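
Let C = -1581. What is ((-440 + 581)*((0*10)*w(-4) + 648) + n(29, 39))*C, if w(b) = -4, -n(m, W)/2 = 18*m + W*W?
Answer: -137992842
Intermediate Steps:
n(m, W) = -36*m - 2*W² (n(m, W) = -2*(18*m + W*W) = -2*(18*m + W²) = -2*(W² + 18*m) = -36*m - 2*W²)
((-440 + 581)*((0*10)*w(-4) + 648) + n(29, 39))*C = ((-440 + 581)*((0*10)*(-4) + 648) + (-36*29 - 2*39²))*(-1581) = (141*(0*(-4) + 648) + (-1044 - 2*1521))*(-1581) = (141*(0 + 648) + (-1044 - 3042))*(-1581) = (141*648 - 4086)*(-1581) = (91368 - 4086)*(-1581) = 87282*(-1581) = -137992842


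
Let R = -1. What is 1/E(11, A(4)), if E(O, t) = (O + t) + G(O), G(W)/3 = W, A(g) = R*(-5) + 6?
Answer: 1/55 ≈ 0.018182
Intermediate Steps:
A(g) = 11 (A(g) = -1*(-5) + 6 = 5 + 6 = 11)
G(W) = 3*W
E(O, t) = t + 4*O (E(O, t) = (O + t) + 3*O = t + 4*O)
1/E(11, A(4)) = 1/(11 + 4*11) = 1/(11 + 44) = 1/55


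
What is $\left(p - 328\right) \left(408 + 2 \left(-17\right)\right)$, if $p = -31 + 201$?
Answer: $-59092$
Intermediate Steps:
$p = 170$
$\left(p - 328\right) \left(408 + 2 \left(-17\right)\right) = \left(170 - 328\right) \left(408 + 2 \left(-17\right)\right) = - 158 \left(408 - 34\right) = \left(-158\right) 374 = -59092$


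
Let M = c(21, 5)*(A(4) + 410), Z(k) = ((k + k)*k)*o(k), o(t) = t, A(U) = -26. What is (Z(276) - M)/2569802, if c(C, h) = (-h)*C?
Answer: 21044736/1284901 ≈ 16.378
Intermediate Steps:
c(C, h) = -C*h
Z(k) = 2*k**3 (Z(k) = ((k + k)*k)*k = ((2*k)*k)*k = (2*k**2)*k = 2*k**3)
M = -40320 (M = (-1*21*5)*(-26 + 410) = -105*384 = -40320)
(Z(276) - M)/2569802 = (2*276**3 - 1*(-40320))/2569802 = (2*21024576 + 40320)*(1/2569802) = (42049152 + 40320)*(1/2569802) = 42089472*(1/2569802) = 21044736/1284901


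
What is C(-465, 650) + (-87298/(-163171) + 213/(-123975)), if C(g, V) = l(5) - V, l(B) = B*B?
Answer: -4210804979666/6743041575 ≈ -624.47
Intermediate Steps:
l(B) = B²
C(g, V) = 25 - V (C(g, V) = 5² - V = 25 - V)
C(-465, 650) + (-87298/(-163171) + 213/(-123975)) = (25 - 1*650) + (-87298/(-163171) + 213/(-123975)) = (25 - 650) + (-87298*(-1/163171) + 213*(-1/123975)) = -625 + (87298/163171 - 71/41325) = -625 + 3596004709/6743041575 = -4210804979666/6743041575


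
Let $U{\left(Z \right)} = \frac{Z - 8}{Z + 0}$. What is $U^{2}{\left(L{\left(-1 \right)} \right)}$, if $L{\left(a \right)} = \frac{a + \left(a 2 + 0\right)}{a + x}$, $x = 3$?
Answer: $\frac{361}{9} \approx 40.111$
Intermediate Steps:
$L{\left(a \right)} = \frac{3 a}{3 + a}$ ($L{\left(a \right)} = \frac{a + \left(a 2 + 0\right)}{a + 3} = \frac{a + \left(2 a + 0\right)}{3 + a} = \frac{a + 2 a}{3 + a} = \frac{3 a}{3 + a}$)
$U{\left(Z \right)} = \frac{-8 + Z}{Z}$
$U^{2}{\left(L{\left(-1 \right)} \right)} = \left(\frac{-8 + 3 \left(-1\right) \frac{1}{3 - 1}}{3 \left(-1\right) \frac{1}{3 - 1}}\right)^{2} = \left(\frac{-8 + 3 \left(-1\right) \frac{1}{2}}{3 \left(-1\right) \frac{1}{2}}\right)^{2} = \left(\frac{-8 - \frac{3}{2}}{- \frac{3}{2}}\right)^{2} = \left(\left(- \frac{2}{3}\right) \left(- \frac{19}{2}\right)\right)^{2} = \left(\frac{19}{3}\right)^{2} = \frac{361}{9}$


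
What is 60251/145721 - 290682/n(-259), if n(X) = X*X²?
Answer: 155594011493/361679084837 ≈ 0.43020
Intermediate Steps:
n(X) = X³
60251/145721 - 290682/n(-259) = 60251/145721 - 290682/((-259)³) = 60251*(1/145721) - 290682/(-17373979) = 60251/145721 - 290682*(-1/17373979) = 60251/145721 + 41526/2481997 = 155594011493/361679084837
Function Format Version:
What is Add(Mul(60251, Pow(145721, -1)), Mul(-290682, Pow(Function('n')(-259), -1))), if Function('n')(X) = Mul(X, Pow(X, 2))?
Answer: Rational(155594011493, 361679084837) ≈ 0.43020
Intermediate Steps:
Function('n')(X) = Pow(X, 3)
Add(Mul(60251, Pow(145721, -1)), Mul(-290682, Pow(Function('n')(-259), -1))) = Add(Mul(60251, Pow(145721, -1)), Mul(-290682, Pow(Pow(-259, 3), -1))) = Add(Mul(60251, Rational(1, 145721)), Mul(-290682, Pow(-17373979, -1))) = Add(Rational(60251, 145721), Mul(-290682, Rational(-1, 17373979))) = Add(Rational(60251, 145721), Rational(41526, 2481997)) = Rational(155594011493, 361679084837)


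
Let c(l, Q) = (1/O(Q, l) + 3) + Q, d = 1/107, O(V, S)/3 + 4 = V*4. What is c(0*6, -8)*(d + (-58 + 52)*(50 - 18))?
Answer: 11113763/11556 ≈ 961.73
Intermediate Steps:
O(V, S) = -12 + 12*V (O(V, S) = -12 + 3*(V*4) = -12 + 3*(4*V) = -12 + 12*V)
d = 1/107 ≈ 0.0093458
c(l, Q) = 3 + Q + 1/(-12 + 12*Q) (c(l, Q) = (1/(-12 + 12*Q) + 3) + Q = (3 + 1/(-12 + 12*Q)) + Q = 3 + Q + 1/(-12 + 12*Q))
c(0*6, -8)*(d + (-58 + 52)*(50 - 18)) = ((1/12 + (-1 - 8)*(3 - 8))/(-1 - 8))*(1/107 + (-58 + 52)*(50 - 18)) = ((1/12 - 9*(-5))/(-9))*(1/107 - 6*32) = (-(1/12 + 45)/9)*(1/107 - 192) = -1/9*541/12*(-20543/107) = -541/108*(-20543/107) = 11113763/11556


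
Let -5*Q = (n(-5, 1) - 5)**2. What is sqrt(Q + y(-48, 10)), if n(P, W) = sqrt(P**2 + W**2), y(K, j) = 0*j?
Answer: I*sqrt(5)*(-5 + sqrt(26))/5 ≈ 0.044283*I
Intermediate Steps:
y(K, j) = 0
Q = -(-5 + sqrt(26))**2/5 (Q = -(sqrt((-5)**2 + 1**2) - 5)**2/5 = -(sqrt(25 + 1) - 5)**2/5 = -(sqrt(26) - 5)**2/5 = -(-5 + sqrt(26))**2/5 ≈ -0.0019610)
sqrt(Q + y(-48, 10)) = sqrt((-51/5 + 2*sqrt(26)) + 0) = sqrt(-51/5 + 2*sqrt(26))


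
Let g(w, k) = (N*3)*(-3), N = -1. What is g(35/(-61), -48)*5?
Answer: 45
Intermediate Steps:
g(w, k) = 9 (g(w, k) = -1*3*(-3) = -3*(-3) = 9)
g(35/(-61), -48)*5 = 9*5 = 45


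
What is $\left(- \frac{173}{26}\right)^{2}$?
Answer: $\frac{29929}{676} \approx 44.274$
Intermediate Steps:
$\left(- \frac{173}{26}\right)^{2} = \frac{29929}{676}$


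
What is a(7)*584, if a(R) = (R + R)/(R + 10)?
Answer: 8176/17 ≈ 480.94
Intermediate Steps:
a(R) = 2*R/(10 + R) (a(R) = (2*R)/(10 + R) = 2*R/(10 + R))
a(7)*584 = (2*7/(10 + 7))*584 = (2*7/17)*584 = (2*7*(1/17))*584 = (14/17)*584 = 8176/17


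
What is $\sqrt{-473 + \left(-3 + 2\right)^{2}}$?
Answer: $2 i \sqrt{118} \approx 21.726 i$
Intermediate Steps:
$\sqrt{-473 + \left(-3 + 2\right)^{2}} = \sqrt{-473 + \left(-1\right)^{2}} = \sqrt{-473 + 1} = \sqrt{-472} = 2 i \sqrt{118}$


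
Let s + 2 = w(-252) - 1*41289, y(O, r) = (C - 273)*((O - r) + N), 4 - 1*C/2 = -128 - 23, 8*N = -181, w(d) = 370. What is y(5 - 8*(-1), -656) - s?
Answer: 518695/8 ≈ 64837.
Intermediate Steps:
N = -181/8 (N = (1/8)*(-181) = -181/8 ≈ -22.625)
C = 310 (C = 8 - 2*(-128 - 23) = 8 - 2*(-151) = 8 + 302 = 310)
y(O, r) = -6697/8 - 37*r + 37*O (y(O, r) = (310 - 273)*((O - r) - 181/8) = 37*(-181/8 + O - r) = -6697/8 - 37*r + 37*O)
s = -40921 (s = -2 + (370 - 1*41289) = -2 + (370 - 41289) = -2 - 40919 = -40921)
y(5 - 8*(-1), -656) - s = (-6697/8 - 37*(-656) + 37*(5 - 8*(-1))) - 1*(-40921) = (-6697/8 + 24272 + 37*(5 + 8)) + 40921 = (-6697/8 + 24272 + 37*13) + 40921 = (-6697/8 + 24272 + 481) + 40921 = 191327/8 + 40921 = 518695/8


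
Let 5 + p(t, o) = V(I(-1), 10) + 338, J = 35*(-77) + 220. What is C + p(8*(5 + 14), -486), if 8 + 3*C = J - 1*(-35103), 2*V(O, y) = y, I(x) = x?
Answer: 33634/3 ≈ 11211.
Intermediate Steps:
V(O, y) = y/2
J = -2475 (J = -2695 + 220 = -2475)
p(t, o) = 338 (p(t, o) = -5 + ((½)*10 + 338) = -5 + (5 + 338) = -5 + 343 = 338)
C = 32620/3 (C = -8/3 + (-2475 - 1*(-35103))/3 = -8/3 + (-2475 + 35103)/3 = -8/3 + (⅓)*32628 = -8/3 + 10876 = 32620/3 ≈ 10873.)
C + p(8*(5 + 14), -486) = 32620/3 + 338 = 33634/3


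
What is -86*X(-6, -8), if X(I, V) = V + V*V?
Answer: -4816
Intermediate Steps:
X(I, V) = V + V²
-86*X(-6, -8) = -(-688)*(1 - 8) = -(-688)*(-7) = -86*56 = -4816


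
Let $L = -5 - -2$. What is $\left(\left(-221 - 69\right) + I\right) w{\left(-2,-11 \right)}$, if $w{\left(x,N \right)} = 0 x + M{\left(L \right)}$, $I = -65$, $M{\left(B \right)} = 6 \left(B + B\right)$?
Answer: $12780$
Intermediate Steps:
$L = -3$ ($L = -5 + 2 = -3$)
$M{\left(B \right)} = 12 B$ ($M{\left(B \right)} = 6 \cdot 2 B = 12 B$)
$w{\left(x,N \right)} = -36$ ($w{\left(x,N \right)} = 0 x + 12 \left(-3\right) = 0 - 36 = -36$)
$\left(\left(-221 - 69\right) + I\right) w{\left(-2,-11 \right)} = \left(\left(-221 - 69\right) - 65\right) \left(-36\right) = \left(-290 - 65\right) \left(-36\right) = \left(-355\right) \left(-36\right) = 12780$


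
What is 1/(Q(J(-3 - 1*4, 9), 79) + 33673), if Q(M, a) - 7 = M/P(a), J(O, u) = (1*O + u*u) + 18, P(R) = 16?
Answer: 4/134743 ≈ 2.9686e-5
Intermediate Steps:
J(O, u) = 18 + O + u² (J(O, u) = (O + u²) + 18 = 18 + O + u²)
Q(M, a) = 7 + M/16
1/(Q(J(-3 - 1*4, 9), 79) + 33673) = 1/((7 + (18 + (-3 - 1*4) + 9²)/16) + 33673) = 1/((7 + (18 + (-3 - 4) + 81)/16) + 33673) = 1/((7 + (18 - 7 + 81)/16) + 33673) = 1/((7 + (1/16)*92) + 33673) = 1/((7 + 23/4) + 33673) = 1/(51/4 + 33673) = 1/(134743/4) = 4/134743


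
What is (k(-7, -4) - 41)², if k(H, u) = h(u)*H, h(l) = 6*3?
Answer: 27889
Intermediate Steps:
h(l) = 18
k(H, u) = 18*H
(k(-7, -4) - 41)² = (18*(-7) - 41)² = (-126 - 41)² = (-167)² = 27889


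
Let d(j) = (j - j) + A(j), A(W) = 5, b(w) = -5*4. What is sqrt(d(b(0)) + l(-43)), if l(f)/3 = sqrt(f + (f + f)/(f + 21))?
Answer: sqrt(605 + 33*I*sqrt(4730))/11 ≈ 3.4937 + 2.6844*I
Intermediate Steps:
b(w) = -20
l(f) = 3*sqrt(f + 2*f/(21 + f)) (l(f) = 3*sqrt(f + (f + f)/(f + 21)) = 3*sqrt(f + (2*f)/(21 + f)) = 3*sqrt(f + 2*f/(21 + f)))
d(j) = 5 (d(j) = (j - j) + 5 = 0 + 5 = 5)
sqrt(d(b(0)) + l(-43)) = sqrt(5 + 3*sqrt(-43*(23 - 43)/(21 - 43))) = sqrt(5 + 3*sqrt(-43*(-20)/(-22))) = sqrt(5 + 3*sqrt(-43*(-1/22)*(-20))) = sqrt(5 + 3*sqrt(-430/11)) = sqrt(5 + 3*(I*sqrt(4730)/11)) = sqrt(5 + 3*I*sqrt(4730)/11)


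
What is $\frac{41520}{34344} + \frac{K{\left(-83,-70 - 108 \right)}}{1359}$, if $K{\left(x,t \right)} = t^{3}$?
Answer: $- \frac{896459338}{216081} \approx -4148.7$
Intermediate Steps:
$\frac{41520}{34344} + \frac{K{\left(-83,-70 - 108 \right)}}{1359} = \frac{41520}{34344} + \frac{\left(-70 - 108\right)^{3}}{1359} = 41520 \cdot \frac{1}{34344} + \left(-178\right)^{3} \cdot \frac{1}{1359} = \frac{1730}{1431} - \frac{5639752}{1359} = - \frac{896459338}{216081}$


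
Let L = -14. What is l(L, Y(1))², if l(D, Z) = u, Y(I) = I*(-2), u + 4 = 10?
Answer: 36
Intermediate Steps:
u = 6 (u = -4 + 10 = 6)
Y(I) = -2*I
l(D, Z) = 6
l(L, Y(1))² = 6² = 36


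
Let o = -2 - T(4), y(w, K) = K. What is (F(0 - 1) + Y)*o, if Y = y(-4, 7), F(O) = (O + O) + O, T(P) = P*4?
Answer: -72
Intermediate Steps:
T(P) = 4*P
F(O) = 3*O (F(O) = 2*O + O = 3*O)
Y = 7
o = -18 (o = -2 - 4*4 = -2 - 1*16 = -2 - 16 = -18)
(F(0 - 1) + Y)*o = (3*(0 - 1) + 7)*(-18) = (3*(-1) + 7)*(-18) = (-3 + 7)*(-18) = 4*(-18) = -72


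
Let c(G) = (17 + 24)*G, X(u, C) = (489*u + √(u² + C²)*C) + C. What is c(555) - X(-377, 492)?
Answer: 206616 - 492*√384193 ≈ -98342.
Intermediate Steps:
X(u, C) = C + 489*u + C*√(C² + u²) (X(u, C) = (489*u + √(C² + u²)*C) + C = (489*u + C*√(C² + u²)) + C = C + 489*u + C*√(C² + u²))
c(G) = 41*G
c(555) - X(-377, 492) = 41*555 - (492 + 489*(-377) + 492*√(492² + (-377)²)) = 22755 - (492 - 184353 + 492*√(242064 + 142129)) = 22755 - (492 - 184353 + 492*√384193) = 22755 - (-183861 + 492*√384193) = 22755 + (183861 - 492*√384193) = 206616 - 492*√384193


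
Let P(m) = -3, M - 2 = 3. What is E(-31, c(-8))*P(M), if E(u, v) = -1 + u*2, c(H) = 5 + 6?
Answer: 189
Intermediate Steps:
c(H) = 11
M = 5 (M = 2 + 3 = 5)
E(u, v) = -1 + 2*u
E(-31, c(-8))*P(M) = (-1 + 2*(-31))*(-3) = (-1 - 62)*(-3) = -63*(-3) = 189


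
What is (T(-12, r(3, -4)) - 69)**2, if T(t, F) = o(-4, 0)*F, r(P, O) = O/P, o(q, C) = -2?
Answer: 39601/9 ≈ 4400.1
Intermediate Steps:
T(t, F) = -2*F
(T(-12, r(3, -4)) - 69)**2 = (-(-8)/3 - 69)**2 = (-2*(-4/3) - 69)**2 = (8/3 - 69)**2 = (-199/3)**2 = 39601/9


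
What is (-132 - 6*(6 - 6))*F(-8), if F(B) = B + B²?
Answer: -7392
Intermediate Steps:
(-132 - 6*(6 - 6))*F(-8) = (-132 - 6*(6 - 6))*(-8*(1 - 8)) = (-132 - 6*0)*(-8*(-7)) = (-132 + 0)*56 = -132*56 = -7392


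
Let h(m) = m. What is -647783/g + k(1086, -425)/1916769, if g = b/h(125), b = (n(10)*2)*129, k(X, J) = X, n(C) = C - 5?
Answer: -10347086349329/164842134 ≈ -62770.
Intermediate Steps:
n(C) = -5 + C
b = 1290 (b = ((-5 + 10)*2)*129 = (5*2)*129 = 10*129 = 1290)
g = 258/25 (g = 1290/125 = 1290*(1/125) = 258/25 ≈ 10.320)
-647783/g + k(1086, -425)/1916769 = -647783/258/25 + 1086/1916769 = -647783*25/258 + 1086*(1/1916769) = -16194575/258 + 362/638923 = -10347086349329/164842134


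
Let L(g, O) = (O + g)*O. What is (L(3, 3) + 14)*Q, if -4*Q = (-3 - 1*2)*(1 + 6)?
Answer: 280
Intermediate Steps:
Q = 35/4 (Q = -(-3 - 1*2)*(1 + 6)/4 = -(-3 - 2)*7/4 = -(-5)*7/4 = -1/4*(-35) = 35/4 ≈ 8.7500)
L(g, O) = O*(O + g)
(L(3, 3) + 14)*Q = (3*(3 + 3) + 14)*(35/4) = (3*6 + 14)*(35/4) = (18 + 14)*(35/4) = 32*(35/4) = 280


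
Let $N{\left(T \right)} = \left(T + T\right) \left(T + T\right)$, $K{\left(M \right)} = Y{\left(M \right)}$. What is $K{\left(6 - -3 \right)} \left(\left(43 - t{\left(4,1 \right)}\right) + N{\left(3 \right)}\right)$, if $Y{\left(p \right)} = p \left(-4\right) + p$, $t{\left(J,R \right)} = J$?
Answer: $-2025$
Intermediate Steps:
$Y{\left(p \right)} = - 3 p$ ($Y{\left(p \right)} = - 4 p + p = - 3 p$)
$K{\left(M \right)} = - 3 M$
$N{\left(T \right)} = 4 T^{2}$ ($N{\left(T \right)} = 2 T 2 T = 4 T^{2}$)
$K{\left(6 - -3 \right)} \left(\left(43 - t{\left(4,1 \right)}\right) + N{\left(3 \right)}\right) = - 3 \left(6 - -3\right) \left(\left(43 - 4\right) + 4 \cdot 3^{2}\right) = - 3 \left(6 + 3\right) \left(\left(43 - 4\right) + 4 \cdot 9\right) = \left(-3\right) 9 \left(39 + 36\right) = \left(-27\right) 75 = -2025$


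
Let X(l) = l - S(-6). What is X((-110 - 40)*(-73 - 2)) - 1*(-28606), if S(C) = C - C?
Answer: 39856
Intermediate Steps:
S(C) = 0
X(l) = l (X(l) = l - 1*0 = l + 0 = l)
X((-110 - 40)*(-73 - 2)) - 1*(-28606) = (-110 - 40)*(-73 - 2) - 1*(-28606) = -150*(-75) + 28606 = 11250 + 28606 = 39856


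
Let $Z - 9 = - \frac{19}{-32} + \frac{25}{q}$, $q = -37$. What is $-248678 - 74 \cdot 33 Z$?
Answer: $- \frac{4327295}{16} \approx -2.7046 \cdot 10^{5}$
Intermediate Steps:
$Z = \frac{10559}{1184}$ ($Z = 9 + \left(- \frac{19}{-32} + \frac{25}{-37}\right) = 9 + \left(\left(-19\right) \left(- \frac{1}{32}\right) + 25 \left(- \frac{1}{37}\right)\right) = 9 + \left(\frac{19}{32} - \frac{25}{37}\right) = 9 - \frac{97}{1184} = \frac{10559}{1184} \approx 8.9181$)
$-248678 - 74 \cdot 33 Z = -248678 - 74 \cdot 33 \cdot \frac{10559}{1184} = -248678 - 2442 \cdot \frac{10559}{1184} = -248678 - \frac{348447}{16} = - \frac{4327295}{16}$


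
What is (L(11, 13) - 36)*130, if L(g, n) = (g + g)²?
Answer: 58240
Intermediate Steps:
L(g, n) = 4*g² (L(g, n) = (2*g)² = 4*g²)
(L(11, 13) - 36)*130 = (4*11² - 36)*130 = (4*121 - 36)*130 = (484 - 36)*130 = 448*130 = 58240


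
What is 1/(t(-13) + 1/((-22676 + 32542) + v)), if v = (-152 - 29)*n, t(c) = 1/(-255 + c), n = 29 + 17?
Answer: -51590/159 ≈ -324.47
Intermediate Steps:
n = 46
v = -8326 (v = (-152 - 29)*46 = -181*46 = -8326)
1/(t(-13) + 1/((-22676 + 32542) + v)) = 1/(1/(-255 - 13) + 1/((-22676 + 32542) - 8326)) = 1/(1/(-268) + 1/(9866 - 8326)) = 1/(-1/268 + 1/1540) = 1/(-159/51590) = -51590/159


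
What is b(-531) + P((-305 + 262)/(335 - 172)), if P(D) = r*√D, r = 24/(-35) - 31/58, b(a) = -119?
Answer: -119 - 2477*I*√7009/330890 ≈ -119.0 - 0.62672*I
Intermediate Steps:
r = -2477/2030 (r = 24*(-1/35) - 31*1/58 = -24/35 - 31/58 = -2477/2030 ≈ -1.2202)
P(D) = -2477*√D/2030
b(-531) + P((-305 + 262)/(335 - 172)) = -119 - 2477*√(-305 + 262)/√(335 - 172)/2030 = -119 - 2477*I*√7009/163/2030 = -119 - 2477*I*√7009/330890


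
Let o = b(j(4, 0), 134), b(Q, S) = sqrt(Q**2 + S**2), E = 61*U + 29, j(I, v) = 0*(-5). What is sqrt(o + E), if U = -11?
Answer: 2*I*sqrt(127) ≈ 22.539*I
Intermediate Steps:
j(I, v) = 0
E = -642 (E = 61*(-11) + 29 = -671 + 29 = -642)
o = 134 (o = sqrt(0**2 + 134**2) = sqrt(0 + 17956) = sqrt(17956) = 134)
sqrt(o + E) = sqrt(134 - 642) = sqrt(-508) = 2*I*sqrt(127)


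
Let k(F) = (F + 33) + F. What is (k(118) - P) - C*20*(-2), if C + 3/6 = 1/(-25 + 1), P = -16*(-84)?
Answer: -3290/3 ≈ -1096.7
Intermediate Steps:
P = 1344
k(F) = 33 + 2*F (k(F) = (33 + F) + F = 33 + 2*F)
C = -13/24 (C = -½ + 1/(-25 + 1) = -½ + 1/(-24) = -½ - 1/24 = -13/24 ≈ -0.54167)
(k(118) - P) - C*20*(-2) = ((33 + 2*118) - 1*1344) - (-13/24*20)*(-2) = ((33 + 236) - 1344) - (-65)*(-2)/6 = (269 - 1344) - 1*65/3 = -1075 - 65/3 = -3290/3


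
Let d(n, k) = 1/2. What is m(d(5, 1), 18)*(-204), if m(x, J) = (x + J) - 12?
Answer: -1326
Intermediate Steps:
d(n, k) = 1/2
m(x, J) = -12 + J + x (m(x, J) = (J + x) - 12 = -12 + J + x)
m(d(5, 1), 18)*(-204) = (-12 + 18 + 1/2)*(-204) = (13/2)*(-204) = -1326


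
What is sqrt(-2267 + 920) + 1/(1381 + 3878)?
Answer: 1/5259 + I*sqrt(1347) ≈ 0.00019015 + 36.701*I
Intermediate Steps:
sqrt(-2267 + 920) + 1/(1381 + 3878) = sqrt(-1347) + 1/5259 = I*sqrt(1347) + 1/5259 = 1/5259 + I*sqrt(1347)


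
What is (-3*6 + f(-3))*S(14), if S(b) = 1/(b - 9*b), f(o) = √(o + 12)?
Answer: 15/112 ≈ 0.13393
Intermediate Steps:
f(o) = √(12 + o)
S(b) = -1/(8*b) (S(b) = 1/(-8*b) = -1/(8*b))
(-3*6 + f(-3))*S(14) = (-3*6 + √(12 - 3))*(-⅛/14) = (-18 + √9)*(-⅛*1/14) = (-18 + 3)*(-1/112) = -15*(-1/112) = 15/112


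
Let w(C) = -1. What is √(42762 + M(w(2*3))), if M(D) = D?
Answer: √42761 ≈ 206.79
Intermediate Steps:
√(42762 + M(w(2*3))) = √(42762 - 1) = √42761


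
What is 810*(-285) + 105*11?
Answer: -229695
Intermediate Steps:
810*(-285) + 105*11 = -230850 + 1155 = -229695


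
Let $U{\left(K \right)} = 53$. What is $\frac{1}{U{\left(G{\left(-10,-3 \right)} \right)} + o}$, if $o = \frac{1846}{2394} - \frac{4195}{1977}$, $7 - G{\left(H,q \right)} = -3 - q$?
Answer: $\frac{788823}{40742071} \approx 0.019361$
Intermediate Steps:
$G{\left(H,q \right)} = 10 + q$ ($G{\left(H,q \right)} = 7 - \left(-3 - q\right) = 7 + \left(3 + q\right) = 10 + q$)
$o = - \frac{1065548}{788823}$ ($o = 1846 \cdot \frac{1}{2394} - \frac{4195}{1977} = \frac{923}{1197} - \frac{4195}{1977} = - \frac{1065548}{788823} \approx -1.3508$)
$\frac{1}{U{\left(G{\left(-10,-3 \right)} \right)} + o} = \frac{1}{53 - \frac{1065548}{788823}} = \frac{1}{\frac{40742071}{788823}} = \frac{788823}{40742071}$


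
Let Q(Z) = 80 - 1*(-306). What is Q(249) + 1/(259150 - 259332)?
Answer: 70251/182 ≈ 385.99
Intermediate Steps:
Q(Z) = 386 (Q(Z) = 80 + 306 = 386)
Q(249) + 1/(259150 - 259332) = 386 + 1/(259150 - 259332) = 386 + 1/(-182) = 386 - 1/182 = 70251/182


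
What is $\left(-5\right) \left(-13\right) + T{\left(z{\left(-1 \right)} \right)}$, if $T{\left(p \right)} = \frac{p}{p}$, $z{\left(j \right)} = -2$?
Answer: $66$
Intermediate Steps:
$T{\left(p \right)} = 1$
$\left(-5\right) \left(-13\right) + T{\left(z{\left(-1 \right)} \right)} = \left(-5\right) \left(-13\right) + 1 = 65 + 1 = 66$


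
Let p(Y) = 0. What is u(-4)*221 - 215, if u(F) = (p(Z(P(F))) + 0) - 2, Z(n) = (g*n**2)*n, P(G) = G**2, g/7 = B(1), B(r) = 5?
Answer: -657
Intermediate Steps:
g = 35 (g = 7*5 = 35)
Z(n) = 35*n**3 (Z(n) = (35*n**2)*n = 35*n**3)
u(F) = -2 (u(F) = (0 + 0) - 2 = 0 - 2 = -2)
u(-4)*221 - 215 = -2*221 - 215 = -442 - 215 = -657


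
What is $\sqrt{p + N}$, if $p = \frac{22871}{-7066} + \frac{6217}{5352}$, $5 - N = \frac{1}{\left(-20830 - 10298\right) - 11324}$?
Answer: $\frac{\sqrt{29447168522723451707478}}{100338570804} \approx 1.7102$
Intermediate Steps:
$N = \frac{212261}{42452}$ ($N = 5 - \frac{1}{\left(-20830 - 10298\right) - 11324} = 5 - \frac{1}{-31128 - 11324} = 5 - \frac{1}{-42452} = 5 - - \frac{1}{42452} = 5 + \frac{1}{42452} = \frac{212261}{42452} \approx 5.0$)
$p = - \frac{39238135}{18908616}$ ($p = 22871 \left(- \frac{1}{7066}\right) + 6217 \cdot \frac{1}{5352} = - \frac{22871}{7066} + \frac{6217}{5352} = - \frac{39238135}{18908616} \approx -2.0751$)
$\sqrt{p + N} = \sqrt{- \frac{39238135}{18908616} + \frac{212261}{42452}} = \sqrt{\frac{586956108439}{200677141608}} = \frac{\sqrt{29447168522723451707478}}{100338570804}$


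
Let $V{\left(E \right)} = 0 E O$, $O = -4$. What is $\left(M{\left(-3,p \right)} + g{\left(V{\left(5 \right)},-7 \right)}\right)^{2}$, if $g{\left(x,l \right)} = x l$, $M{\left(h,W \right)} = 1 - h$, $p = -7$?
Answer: $16$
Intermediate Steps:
$V{\left(E \right)} = 0$ ($V{\left(E \right)} = 0 E \left(-4\right) = 0 \left(-4\right) = 0$)
$g{\left(x,l \right)} = l x$
$\left(M{\left(-3,p \right)} + g{\left(V{\left(5 \right)},-7 \right)}\right)^{2} = \left(\left(1 - -3\right) - 0\right)^{2} = \left(\left(1 + 3\right) + 0\right)^{2} = \left(4 + 0\right)^{2} = 4^{2} = 16$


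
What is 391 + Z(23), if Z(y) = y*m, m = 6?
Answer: 529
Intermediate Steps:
Z(y) = 6*y (Z(y) = y*6 = 6*y)
391 + Z(23) = 391 + 6*23 = 391 + 138 = 529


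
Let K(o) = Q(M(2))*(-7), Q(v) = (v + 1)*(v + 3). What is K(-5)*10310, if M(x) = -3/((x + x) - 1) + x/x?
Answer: -216510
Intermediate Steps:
M(x) = 1 - 3/(-1 + 2*x) (M(x) = -3/(2*x - 1) + 1 = -3/(-1 + 2*x) + 1 = 1 - 3/(-1 + 2*x))
Q(v) = (1 + v)*(3 + v)
K(o) = -21 (K(o) = (3 + (2*(-2 + 2)/(-1 + 2*2))**2 + 4*(2*(-2 + 2)/(-1 + 2*2)))*(-7) = (3 + (2*0/(-1 + 4))**2 + 4*(2*0/(-1 + 4)))*(-7) = (3 + (2*0/3)**2 + 4*(2*0/3))*(-7) = (3 + (2*(1/3)*0)**2 + 4*(2*(1/3)*0))*(-7) = (3 + 0**2 + 4*0)*(-7) = (3 + 0 + 0)*(-7) = 3*(-7) = -21)
K(-5)*10310 = -21*10310 = -216510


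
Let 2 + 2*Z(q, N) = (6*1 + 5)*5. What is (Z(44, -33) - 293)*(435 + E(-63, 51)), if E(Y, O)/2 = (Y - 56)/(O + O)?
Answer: -345917/3 ≈ -1.1531e+5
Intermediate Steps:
Z(q, N) = 53/2 (Z(q, N) = -1 + ((6*1 + 5)*5)/2 = -1 + ((6 + 5)*5)/2 = -1 + (11*5)/2 = -1 + (1/2)*55 = -1 + 55/2 = 53/2)
E(Y, O) = (-56 + Y)/O (E(Y, O) = 2*((Y - 56)/(O + O)) = 2*((-56 + Y)/((2*O))) = 2*((-56 + Y)*(1/(2*O))) = 2*((-56 + Y)/(2*O)) = (-56 + Y)/O)
(Z(44, -33) - 293)*(435 + E(-63, 51)) = (53/2 - 293)*(435 + (-56 - 63)/51) = -533*(435 + (1/51)*(-119))/2 = -533*(435 - 7/3)/2 = -533/2*1298/3 = -345917/3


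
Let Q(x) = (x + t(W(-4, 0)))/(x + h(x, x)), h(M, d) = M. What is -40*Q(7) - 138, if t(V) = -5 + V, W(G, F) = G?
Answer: -926/7 ≈ -132.29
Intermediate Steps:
Q(x) = (-9 + x)/(2*x) (Q(x) = (x + (-5 - 4))/(x + x) = (x - 9)/((2*x)) = (-9 + x)*(1/(2*x)) = (-9 + x)/(2*x))
-40*Q(7) - 138 = -20*(-9 + 7)/7 - 138 = -20*(-2)/7 - 138 = -40*(-1/7) - 138 = 40/7 - 138 = -926/7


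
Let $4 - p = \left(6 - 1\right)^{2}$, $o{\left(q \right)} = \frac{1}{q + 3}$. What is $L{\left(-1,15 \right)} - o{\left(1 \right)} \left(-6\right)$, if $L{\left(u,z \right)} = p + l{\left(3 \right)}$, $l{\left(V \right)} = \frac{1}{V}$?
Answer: $- \frac{115}{6} \approx -19.167$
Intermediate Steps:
$o{\left(q \right)} = \frac{1}{3 + q}$
$p = -21$ ($p = 4 - \left(6 - 1\right)^{2} = 4 - 5^{2} = 4 - 25 = -21$)
$L{\left(u,z \right)} = - \frac{62}{3}$ ($L{\left(u,z \right)} = -21 + \frac{1}{3} = - \frac{62}{3}$)
$L{\left(-1,15 \right)} - o{\left(1 \right)} \left(-6\right) = - \frac{62}{3} - \frac{1}{3 + 1} \left(-6\right) = - \frac{62}{3} - \frac{1}{4} \left(-6\right) = - \frac{62}{3} - - \frac{3}{2} = - \frac{62}{3} + \frac{3}{2} = - \frac{115}{6}$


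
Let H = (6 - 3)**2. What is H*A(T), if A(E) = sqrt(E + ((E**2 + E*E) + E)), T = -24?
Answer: 36*sqrt(69) ≈ 299.04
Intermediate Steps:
A(E) = sqrt(2*E + 2*E**2) (A(E) = sqrt(E + ((E**2 + E**2) + E)) = sqrt(E + (2*E**2 + E)) = sqrt(E + (E + 2*E**2)) = sqrt(2*E + 2*E**2))
H = 9 (H = 3**2 = 9)
H*A(T) = 9*(sqrt(2)*sqrt(-24*(1 - 24))) = 9*(sqrt(2)*sqrt(-24*(-23))) = 9*(sqrt(2)*sqrt(552)) = 9*(sqrt(2)*(2*sqrt(138))) = 9*(4*sqrt(69)) = 36*sqrt(69)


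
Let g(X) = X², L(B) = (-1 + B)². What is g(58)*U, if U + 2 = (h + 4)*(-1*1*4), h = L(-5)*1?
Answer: -544968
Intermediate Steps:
h = 36 (h = (-1 - 5)²*1 = (-6)²*1 = 36*1 = 36)
U = -162 (U = -2 + (36 + 4)*(-1*1*4) = -2 + 40*(-1*4) = -2 + 40*(-4) = -2 - 160 = -162)
g(58)*U = 58²*(-162) = 3364*(-162) = -544968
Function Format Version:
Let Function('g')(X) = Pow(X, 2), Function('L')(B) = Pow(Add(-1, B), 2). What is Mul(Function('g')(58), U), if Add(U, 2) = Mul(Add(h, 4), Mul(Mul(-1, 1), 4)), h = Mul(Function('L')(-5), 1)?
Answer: -544968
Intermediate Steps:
h = 36 (h = Mul(Pow(Add(-1, -5), 2), 1) = Mul(Pow(-6, 2), 1) = Mul(36, 1) = 36)
U = -162 (U = Add(-2, Mul(Add(36, 4), Mul(Mul(-1, 1), 4))) = Add(-2, Mul(40, Mul(-1, 4))) = Add(-2, Mul(40, -4)) = Add(-2, -160) = -162)
Mul(Function('g')(58), U) = Mul(Pow(58, 2), -162) = Mul(3364, -162) = -544968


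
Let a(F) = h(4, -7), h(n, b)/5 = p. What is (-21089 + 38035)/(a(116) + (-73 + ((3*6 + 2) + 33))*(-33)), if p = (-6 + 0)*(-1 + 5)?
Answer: 8473/270 ≈ 31.381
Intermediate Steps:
p = -24 (p = -6*4 = -24)
h(n, b) = -120 (h(n, b) = 5*(-24) = -120)
a(F) = -120
(-21089 + 38035)/(a(116) + (-73 + ((3*6 + 2) + 33))*(-33)) = (-21089 + 38035)/(-120 + (-73 + ((3*6 + 2) + 33))*(-33)) = 16946/(-120 + (-73 + ((18 + 2) + 33))*(-33)) = 16946/(-120 + (-73 + (20 + 33))*(-33)) = 16946/(-120 + (-73 + 53)*(-33)) = 16946/(-120 - 20*(-33)) = 16946/(-120 + 660) = 16946/540 = 16946*(1/540) = 8473/270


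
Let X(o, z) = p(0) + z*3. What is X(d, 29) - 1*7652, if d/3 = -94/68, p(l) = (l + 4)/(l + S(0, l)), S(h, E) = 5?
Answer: -37821/5 ≈ -7564.2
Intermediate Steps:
p(l) = (4 + l)/(5 + l) (p(l) = (l + 4)/(l + 5) = (4 + l)/(5 + l))
d = -141/34 (d = 3*(-94/68) = 3*(-94*1/68) = 3*(-47/34) = -141/34 ≈ -4.1471)
X(o, z) = ⅘ + 3*z (X(o, z) = (4 + 0)/(5 + 0) + z*3 = 4/5 + 3*z = (⅕)*4 + 3*z = ⅘ + 3*z)
X(d, 29) - 1*7652 = (⅘ + 3*29) - 1*7652 = (⅘ + 87) - 7652 = 439/5 - 7652 = -37821/5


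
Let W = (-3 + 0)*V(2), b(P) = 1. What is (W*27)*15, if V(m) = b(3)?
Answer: -1215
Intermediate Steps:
V(m) = 1
W = -3 (W = (-3 + 0)*1 = -3*1 = -3)
(W*27)*15 = -3*27*15 = -81*15 = -1215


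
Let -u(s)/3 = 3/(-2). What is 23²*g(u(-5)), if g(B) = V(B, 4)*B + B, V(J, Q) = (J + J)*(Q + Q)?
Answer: 347553/2 ≈ 1.7378e+5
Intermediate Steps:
u(s) = 9/2 (u(s) = -9/(-2) = -9*(-1)/2 = -3*(-3/2) = 9/2)
V(J, Q) = 4*J*Q (V(J, Q) = (2*J)*(2*Q) = 4*J*Q)
g(B) = B + 16*B² (g(B) = (4*B*4)*B + B = (16*B)*B + B = 16*B² + B = B + 16*B²)
23²*g(u(-5)) = 23²*(9*(1 + 16*(9/2))/2) = 529*(9*(1 + 72)/2) = 529*((9/2)*73) = 529*(657/2) = 347553/2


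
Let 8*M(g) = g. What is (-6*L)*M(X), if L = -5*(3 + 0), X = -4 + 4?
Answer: 0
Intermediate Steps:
X = 0
M(g) = g/8
L = -15 (L = -5*3 = -15)
(-6*L)*M(X) = (-6*(-15))*((1/8)*0) = 90*0 = 0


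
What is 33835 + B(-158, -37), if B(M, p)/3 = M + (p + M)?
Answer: 32776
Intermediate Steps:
B(M, p) = 3*p + 6*M (B(M, p) = 3*(M + (p + M)) = 3*(M + (M + p)) = 3*(p + 2*M) = 3*p + 6*M)
33835 + B(-158, -37) = 33835 + (3*(-37) + 6*(-158)) = 33835 + (-111 - 948) = 33835 - 1059 = 32776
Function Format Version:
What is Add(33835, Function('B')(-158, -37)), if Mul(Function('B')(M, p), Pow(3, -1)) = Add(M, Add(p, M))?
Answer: 32776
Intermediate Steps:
Function('B')(M, p) = Add(Mul(3, p), Mul(6, M)) (Function('B')(M, p) = Mul(3, Add(M, Add(p, M))) = Mul(3, Add(M, Add(M, p))) = Mul(3, Add(p, Mul(2, M))) = Add(Mul(3, p), Mul(6, M)))
Add(33835, Function('B')(-158, -37)) = Add(33835, Add(Mul(3, -37), Mul(6, -158))) = Add(33835, Add(-111, -948)) = Add(33835, -1059) = 32776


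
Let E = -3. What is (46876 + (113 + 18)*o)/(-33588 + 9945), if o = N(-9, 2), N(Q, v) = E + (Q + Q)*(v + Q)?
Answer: -62989/23643 ≈ -2.6642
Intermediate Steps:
N(Q, v) = -3 + 2*Q*(Q + v) (N(Q, v) = -3 + (Q + Q)*(v + Q) = -3 + (2*Q)*(Q + v) = -3 + 2*Q*(Q + v))
o = 123 (o = -3 + 2*(-9)² + 2*(-9)*2 = -3 + 2*81 - 36 = -3 + 162 - 36 = 123)
(46876 + (113 + 18)*o)/(-33588 + 9945) = (46876 + (113 + 18)*123)/(-33588 + 9945) = (46876 + 131*123)/(-23643) = (46876 + 16113)*(-1/23643) = 62989*(-1/23643) = -62989/23643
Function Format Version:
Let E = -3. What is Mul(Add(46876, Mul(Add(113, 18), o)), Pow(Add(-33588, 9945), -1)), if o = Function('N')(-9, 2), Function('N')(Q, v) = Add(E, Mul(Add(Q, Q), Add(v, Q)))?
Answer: Rational(-62989, 23643) ≈ -2.6642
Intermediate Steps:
Function('N')(Q, v) = Add(-3, Mul(2, Q, Add(Q, v))) (Function('N')(Q, v) = Add(-3, Mul(Add(Q, Q), Add(v, Q))) = Add(-3, Mul(Mul(2, Q), Add(Q, v))) = Add(-3, Mul(2, Q, Add(Q, v))))
o = 123 (o = Add(-3, Mul(2, Pow(-9, 2)), Mul(2, -9, 2)) = Add(-3, Mul(2, 81), -36) = Add(-3, 162, -36) = 123)
Mul(Add(46876, Mul(Add(113, 18), o)), Pow(Add(-33588, 9945), -1)) = Mul(Add(46876, Mul(Add(113, 18), 123)), Pow(Add(-33588, 9945), -1)) = Mul(Add(46876, Mul(131, 123)), Pow(-23643, -1)) = Mul(Add(46876, 16113), Rational(-1, 23643)) = Mul(62989, Rational(-1, 23643)) = Rational(-62989, 23643)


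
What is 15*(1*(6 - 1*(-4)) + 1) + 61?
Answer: 226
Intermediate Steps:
15*(1*(6 - 1*(-4)) + 1) + 61 = 15*(1*(6 + 4) + 1) + 61 = 15*(1*10 + 1) + 61 = 15*(10 + 1) + 61 = 15*11 + 61 = 165 + 61 = 226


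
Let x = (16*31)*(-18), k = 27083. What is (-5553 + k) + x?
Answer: 12602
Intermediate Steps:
x = -8928 (x = 496*(-18) = -8928)
(-5553 + k) + x = (-5553 + 27083) - 8928 = 21530 - 8928 = 12602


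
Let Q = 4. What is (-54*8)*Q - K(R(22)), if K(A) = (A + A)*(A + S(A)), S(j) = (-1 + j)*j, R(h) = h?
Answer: -23024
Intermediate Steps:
S(j) = j*(-1 + j)
K(A) = 2*A*(A + A*(-1 + A)) (K(A) = (A + A)*(A + A*(-1 + A)) = (2*A)*(A + A*(-1 + A)) = 2*A*(A + A*(-1 + A)))
(-54*8)*Q - K(R(22)) = -54*8*4 - 2*22³ = -432*4 - 2*10648 = -1728 - 1*21296 = -1728 - 21296 = -23024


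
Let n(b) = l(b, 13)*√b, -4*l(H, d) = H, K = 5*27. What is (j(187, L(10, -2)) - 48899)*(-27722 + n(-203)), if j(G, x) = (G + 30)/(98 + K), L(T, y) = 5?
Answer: 315843676500/233 - 1156414875*I*√203/466 ≈ 1.3556e+9 - 3.5357e+7*I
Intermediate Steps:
K = 135
l(H, d) = -H/4
j(G, x) = 30/233 + G/233 (j(G, x) = (G + 30)/(98 + 135) = (30 + G)/233 = (30 + G)*(1/233) = 30/233 + G/233)
n(b) = -b^(3/2)/4 (n(b) = (-b/4)*√b = -b^(3/2)/4)
(j(187, L(10, -2)) - 48899)*(-27722 + n(-203)) = ((30/233 + (1/233)*187) - 48899)*(-27722 - (-203)*I*√203/4) = ((30/233 + 187/233) - 48899)*(-27722 - (-203)*I*√203/4) = (217/233 - 48899)*(-27722 + 203*I*√203/4) = -11393250*(-27722 + 203*I*√203/4)/233 = 315843676500/233 - 1156414875*I*√203/466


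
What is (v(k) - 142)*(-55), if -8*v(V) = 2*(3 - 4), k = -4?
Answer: 31185/4 ≈ 7796.3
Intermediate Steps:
v(V) = ¼ (v(V) = -(3 - 4)/4 = -(-1)/4 = -⅛*(-2) = ¼)
(v(k) - 142)*(-55) = (¼ - 142)*(-55) = -567/4*(-55) = 31185/4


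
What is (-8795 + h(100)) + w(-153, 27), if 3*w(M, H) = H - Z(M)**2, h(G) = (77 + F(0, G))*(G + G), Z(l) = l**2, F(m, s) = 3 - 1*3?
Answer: -182653813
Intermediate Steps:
F(m, s) = 0 (F(m, s) = 3 - 3 = 0)
h(G) = 154*G (h(G) = (77 + 0)*(G + G) = 77*(2*G) = 154*G)
w(M, H) = -M**4/3 + H/3 (w(M, H) = (H - (M**2)**2)/3 = (H - M**4)/3 = -M**4/3 + H/3)
(-8795 + h(100)) + w(-153, 27) = (-8795 + 154*100) + (-1/3*(-153)**4 + (1/3)*27) = (-8795 + 15400) + (-1/3*547981281 + 9) = 6605 + (-182660427 + 9) = 6605 - 182660418 = -182653813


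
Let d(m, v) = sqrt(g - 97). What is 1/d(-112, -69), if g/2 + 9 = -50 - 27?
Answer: -I*sqrt(269)/269 ≈ -0.060971*I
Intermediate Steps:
g = -172 (g = -18 + 2*(-50 - 27) = -18 + 2*(-77) = -18 - 154 = -172)
d(m, v) = I*sqrt(269) (d(m, v) = sqrt(-172 - 97) = sqrt(-269) = I*sqrt(269))
1/d(-112, -69) = 1/(I*sqrt(269)) = -I*sqrt(269)/269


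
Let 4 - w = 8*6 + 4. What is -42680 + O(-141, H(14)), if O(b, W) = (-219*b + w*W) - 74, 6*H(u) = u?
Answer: -11987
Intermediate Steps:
H(u) = u/6
w = -48 (w = 4 - (8*6 + 4) = 4 - (48 + 4) = 4 - 1*52 = 4 - 52 = -48)
O(b, W) = -74 - 219*b - 48*W (O(b, W) = (-219*b - 48*W) - 74 = -74 - 219*b - 48*W)
-42680 + O(-141, H(14)) = -42680 + (-74 - 219*(-141) - 8*14) = -42680 + (-74 + 30879 - 48*7/3) = -42680 + (-74 + 30879 - 112) = -42680 + 30693 = -11987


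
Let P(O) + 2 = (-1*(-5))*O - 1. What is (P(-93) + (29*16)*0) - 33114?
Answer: -33582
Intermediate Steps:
P(O) = -3 + 5*O (P(O) = -2 + ((-1*(-5))*O - 1) = -2 + (5*O - 1) = -2 + (-1 + 5*O) = -3 + 5*O)
(P(-93) + (29*16)*0) - 33114 = ((-3 + 5*(-93)) + (29*16)*0) - 33114 = ((-3 - 465) + 464*0) - 33114 = (-468 + 0) - 33114 = -468 - 33114 = -33582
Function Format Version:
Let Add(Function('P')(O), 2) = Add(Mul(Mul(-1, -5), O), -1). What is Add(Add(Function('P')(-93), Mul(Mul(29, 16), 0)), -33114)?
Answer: -33582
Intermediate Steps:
Function('P')(O) = Add(-3, Mul(5, O)) (Function('P')(O) = Add(-2, Add(Mul(Mul(-1, -5), O), -1)) = Add(-2, Add(Mul(5, O), -1)) = Add(-2, Add(-1, Mul(5, O))) = Add(-3, Mul(5, O)))
Add(Add(Function('P')(-93), Mul(Mul(29, 16), 0)), -33114) = Add(Add(Add(-3, Mul(5, -93)), Mul(Mul(29, 16), 0)), -33114) = Add(Add(Add(-3, -465), Mul(464, 0)), -33114) = Add(Add(-468, 0), -33114) = Add(-468, -33114) = -33582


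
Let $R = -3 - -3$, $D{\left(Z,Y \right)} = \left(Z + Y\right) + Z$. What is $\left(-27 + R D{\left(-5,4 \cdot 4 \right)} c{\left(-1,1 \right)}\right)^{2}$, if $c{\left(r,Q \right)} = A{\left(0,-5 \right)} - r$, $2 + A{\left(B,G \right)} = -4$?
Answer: $729$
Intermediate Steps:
$A{\left(B,G \right)} = -6$ ($A{\left(B,G \right)} = -2 - 4 = -6$)
$c{\left(r,Q \right)} = -6 - r$
$D{\left(Z,Y \right)} = Y + 2 Z$ ($D{\left(Z,Y \right)} = \left(Y + Z\right) + Z = Y + 2 Z$)
$R = 0$ ($R = -3 + 3 = 0$)
$\left(-27 + R D{\left(-5,4 \cdot 4 \right)} c{\left(-1,1 \right)}\right)^{2} = \left(-27 + 0 \left(4 \cdot 4 + 2 \left(-5\right)\right) \left(-6 - -1\right)\right)^{2} = \left(-27 + 0 \left(16 - 10\right) \left(-6 + 1\right)\right)^{2} = \left(-27 + 0 \cdot 6 \left(-5\right)\right)^{2} = \left(-27 + 0 \left(-5\right)\right)^{2} = \left(-27 + 0\right)^{2} = \left(-27\right)^{2} = 729$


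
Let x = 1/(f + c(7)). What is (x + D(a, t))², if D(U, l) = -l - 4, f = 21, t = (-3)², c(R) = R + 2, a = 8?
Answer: 151321/900 ≈ 168.13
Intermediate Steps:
c(R) = 2 + R
t = 9
x = 1/30 (x = 1/(21 + (2 + 7)) = 1/(21 + 9) = 1/30 ≈ 0.033333)
D(U, l) = -4 - l
(x + D(a, t))² = (1/30 + (-4 - 1*9))² = (1/30 + (-4 - 9))² = (1/30 - 13)² = (-389/30)² = 151321/900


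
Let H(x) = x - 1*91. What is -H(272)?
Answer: -181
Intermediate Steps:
H(x) = -91 + x (H(x) = x - 91 = -91 + x)
-H(272) = -(-91 + 272) = -1*181 = -181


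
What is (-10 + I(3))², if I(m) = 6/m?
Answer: 64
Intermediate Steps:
(-10 + I(3))² = (-10 + 6/3)² = (-10 + 6*(⅓))² = (-10 + 2)² = (-8)² = 64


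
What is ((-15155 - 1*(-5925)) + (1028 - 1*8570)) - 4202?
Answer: -20974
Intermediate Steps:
((-15155 - 1*(-5925)) + (1028 - 1*8570)) - 4202 = ((-15155 + 5925) + (1028 - 8570)) - 4202 = (-9230 - 7542) - 4202 = -16772 - 4202 = -20974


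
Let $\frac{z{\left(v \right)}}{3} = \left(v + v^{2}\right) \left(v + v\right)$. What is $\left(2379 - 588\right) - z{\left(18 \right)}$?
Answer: $-35145$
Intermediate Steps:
$z{\left(v \right)} = 6 v \left(v + v^{2}\right)$ ($z{\left(v \right)} = 3 \left(v + v^{2}\right) \left(v + v\right) = 3 \left(v + v^{2}\right) 2 v = 3 \cdot 2 v \left(v + v^{2}\right) = 6 v \left(v + v^{2}\right)$)
$\left(2379 - 588\right) - z{\left(18 \right)} = \left(2379 - 588\right) - 6 \cdot 18^{2} \left(1 + 18\right) = \left(2379 - 588\right) - 6 \cdot 324 \cdot 19 = 1791 - 36936 = -35145$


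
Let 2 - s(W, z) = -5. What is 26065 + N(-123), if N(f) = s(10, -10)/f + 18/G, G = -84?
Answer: 44883463/1722 ≈ 26065.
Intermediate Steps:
s(W, z) = 7 (s(W, z) = 2 - 1*(-5) = 2 + 5 = 7)
N(f) = -3/14 + 7/f (N(f) = 7/f + 18/(-84) = 7/f + 18*(-1/84) = 7/f - 3/14 = -3/14 + 7/f)
26065 + N(-123) = 26065 + (-3/14 + 7/(-123)) = 26065 + (-3/14 + 7*(-1/123)) = 26065 + (-3/14 - 7/123) = 26065 - 467/1722 = 44883463/1722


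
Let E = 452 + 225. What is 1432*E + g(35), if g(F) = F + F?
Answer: 969534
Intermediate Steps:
E = 677
g(F) = 2*F
1432*E + g(35) = 1432*677 + 2*35 = 969464 + 70 = 969534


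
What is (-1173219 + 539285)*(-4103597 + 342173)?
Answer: 2384494562016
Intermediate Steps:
(-1173219 + 539285)*(-4103597 + 342173) = -633934*(-3761424) = 2384494562016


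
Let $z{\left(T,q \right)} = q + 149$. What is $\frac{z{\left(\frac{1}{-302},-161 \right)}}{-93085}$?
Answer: $\frac{12}{93085} \approx 0.00012891$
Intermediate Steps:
$z{\left(T,q \right)} = 149 + q$
$\frac{z{\left(\frac{1}{-302},-161 \right)}}{-93085} = \frac{149 - 161}{-93085} = \left(-12\right) \left(- \frac{1}{93085}\right) = \frac{12}{93085}$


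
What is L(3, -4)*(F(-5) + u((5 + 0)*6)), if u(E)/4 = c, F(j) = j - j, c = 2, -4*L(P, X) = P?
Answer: -6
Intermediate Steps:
L(P, X) = -P/4
F(j) = 0
u(E) = 8 (u(E) = 4*2 = 8)
L(3, -4)*(F(-5) + u((5 + 0)*6)) = (-¼*3)*(0 + 8) = -¾*8 = -6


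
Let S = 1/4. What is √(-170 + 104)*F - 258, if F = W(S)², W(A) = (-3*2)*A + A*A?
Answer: -258 + 529*I*√66/256 ≈ -258.0 + 16.788*I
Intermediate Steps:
S = ¼ ≈ 0.25000
W(A) = A² - 6*A (W(A) = -6*A + A² = A² - 6*A)
F = 529/256 (F = ((-6 + ¼)/4)² = ((¼)*(-23/4))² = (-23/16)² = 529/256 ≈ 2.0664)
√(-170 + 104)*F - 258 = √(-170 + 104)*(529/256) - 258 = √(-66)*(529/256) - 258 = (I*√66)*(529/256) - 258 = 529*I*√66/256 - 258 = -258 + 529*I*√66/256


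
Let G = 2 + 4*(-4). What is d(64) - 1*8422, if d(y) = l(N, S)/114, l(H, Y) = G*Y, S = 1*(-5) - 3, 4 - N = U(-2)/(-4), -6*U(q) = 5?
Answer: -479998/57 ≈ -8421.0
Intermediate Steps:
U(q) = -5/6 (U(q) = -1/6*5 = -5/6)
N = 91/24 (N = 4 - (-5)/(6*(-4)) = 4 - (-5)*(-1)/(6*4) = 4 - 1*5/24 = 4 - 5/24 = 91/24 ≈ 3.7917)
S = -8 (S = -5 - 3 = -8)
G = -14 (G = 2 - 16 = -14)
l(H, Y) = -14*Y
d(y) = 56/57 (d(y) = -14*(-8)/114 = 112*(1/114) = 56/57)
d(64) - 1*8422 = 56/57 - 1*8422 = 56/57 - 8422 = -479998/57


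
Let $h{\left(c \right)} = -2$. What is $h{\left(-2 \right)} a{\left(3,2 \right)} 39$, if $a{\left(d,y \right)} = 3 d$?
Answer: $-702$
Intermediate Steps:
$h{\left(-2 \right)} a{\left(3,2 \right)} 39 = - 2 \cdot 3 \cdot 3 \cdot 39 = \left(-2\right) 9 \cdot 39 = \left(-18\right) 39 = -702$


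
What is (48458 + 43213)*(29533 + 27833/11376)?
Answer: 10267006579237/3792 ≈ 2.7075e+9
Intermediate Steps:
(48458 + 43213)*(29533 + 27833/11376) = 91671*(29533 + 27833*(1/11376)) = 91671*(29533 + 27833/11376) = 91671*(335995241/11376) = 10267006579237/3792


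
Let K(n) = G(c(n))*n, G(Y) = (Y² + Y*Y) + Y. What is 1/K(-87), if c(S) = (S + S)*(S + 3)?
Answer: -1/37172448936 ≈ -2.6902e-11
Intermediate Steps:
c(S) = 2*S*(3 + S) (c(S) = (2*S)*(3 + S) = 2*S*(3 + S))
G(Y) = Y + 2*Y² (G(Y) = (Y² + Y²) + Y = 2*Y² + Y = Y + 2*Y²)
K(n) = 2*n²*(1 + 4*n*(3 + n))*(3 + n) (K(n) = ((2*n*(3 + n))*(1 + 2*(2*n*(3 + n))))*n = ((2*n*(3 + n))*(1 + 4*n*(3 + n)))*n = (2*n*(1 + 4*n*(3 + n))*(3 + n))*n = 2*n²*(1 + 4*n*(3 + n))*(3 + n))
1/K(-87) = 1/(2*(-87)²*(1 + 4*(-87)*(3 - 87))*(3 - 87)) = 1/(2*7569*(1 + 4*(-87)*(-84))*(-84)) = 1/(2*7569*(1 + 29232)*(-84)) = 1/(2*7569*29233*(-84)) = 1/(-37172448936) = -1/37172448936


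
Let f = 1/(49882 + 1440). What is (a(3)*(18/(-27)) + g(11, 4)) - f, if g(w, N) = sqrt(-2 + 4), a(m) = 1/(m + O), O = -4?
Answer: 102641/153966 + sqrt(2) ≈ 2.0809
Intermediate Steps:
f = 1/51322 ≈ 1.9485e-5
a(m) = 1/(-4 + m) (a(m) = 1/(m - 4) = 1/(-4 + m))
g(w, N) = sqrt(2)
(a(3)*(18/(-27)) + g(11, 4)) - f = ((18/(-27))/(-4 + 3) + sqrt(2)) - 1*1/51322 = ((18*(-1/27))/(-1) + sqrt(2)) - 1/51322 = (-1*(-2/3) + sqrt(2)) - 1/51322 = (2/3 + sqrt(2)) - 1/51322 = 102641/153966 + sqrt(2)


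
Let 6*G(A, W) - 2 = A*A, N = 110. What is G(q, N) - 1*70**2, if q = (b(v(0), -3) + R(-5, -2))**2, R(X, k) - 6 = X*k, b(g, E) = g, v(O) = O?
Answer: 6023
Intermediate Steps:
R(X, k) = 6 + X*k
q = 256 (q = (0 + (6 - 5*(-2)))**2 = (0 + (6 + 10))**2 = (0 + 16)**2 = 16**2 = 256)
G(A, W) = 1/3 + A**2/6 (G(A, W) = 1/3 + (A*A)/6 = 1/3 + A**2/6)
G(q, N) - 1*70**2 = (1/3 + (1/6)*256**2) - 1*70**2 = (1/3 + (1/6)*65536) - 1*4900 = (1/3 + 32768/3) - 4900 = 10923 - 4900 = 6023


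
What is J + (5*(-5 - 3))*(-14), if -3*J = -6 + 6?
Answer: 560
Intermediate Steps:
J = 0 (J = -(-6 + 6)/3 = -⅓*0 = 0)
J + (5*(-5 - 3))*(-14) = 0 + (5*(-5 - 3))*(-14) = 0 + (5*(-8))*(-14) = 0 - 40*(-14) = 0 + 560 = 560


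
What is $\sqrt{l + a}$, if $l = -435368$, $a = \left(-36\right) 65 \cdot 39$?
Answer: $62 i \sqrt{137} \approx 725.69 i$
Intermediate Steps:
$a = -91260$ ($a = \left(-2340\right) 39 = -91260$)
$\sqrt{l + a} = \sqrt{-435368 - 91260} = \sqrt{-526628} = 62 i \sqrt{137}$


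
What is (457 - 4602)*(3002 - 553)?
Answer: -10151105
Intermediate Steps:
(457 - 4602)*(3002 - 553) = -4145*2449 = -10151105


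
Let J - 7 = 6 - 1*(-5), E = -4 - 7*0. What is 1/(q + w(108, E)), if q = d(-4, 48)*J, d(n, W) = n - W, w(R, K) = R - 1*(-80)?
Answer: -1/748 ≈ -0.0013369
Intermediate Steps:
E = -4 (E = -4 + 0 = -4)
w(R, K) = 80 + R (w(R, K) = R + 80 = 80 + R)
J = 18 (J = 7 + (6 - 1*(-5)) = 7 + (6 + 5) = 7 + 11 = 18)
q = -936 (q = (-4 - 1*48)*18 = (-4 - 48)*18 = -52*18 = -936)
1/(q + w(108, E)) = 1/(-936 + (80 + 108)) = 1/(-936 + 188) = 1/(-748) = -1/748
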